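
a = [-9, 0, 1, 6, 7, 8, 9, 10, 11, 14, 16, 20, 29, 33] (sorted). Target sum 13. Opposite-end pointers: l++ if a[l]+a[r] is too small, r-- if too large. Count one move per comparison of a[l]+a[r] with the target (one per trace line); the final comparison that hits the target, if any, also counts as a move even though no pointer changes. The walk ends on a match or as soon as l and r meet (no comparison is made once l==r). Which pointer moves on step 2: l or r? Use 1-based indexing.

l=1 r=14: -9+33=24 >13, r--
l=1 r=13: -9+29=20 >13, r--

r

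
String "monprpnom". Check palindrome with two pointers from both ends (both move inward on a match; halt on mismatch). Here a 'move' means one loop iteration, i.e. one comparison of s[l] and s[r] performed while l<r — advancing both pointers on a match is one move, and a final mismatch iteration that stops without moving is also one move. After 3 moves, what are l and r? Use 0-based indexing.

l=0 r=8: 'm'=='m', l++,r--
l=1 r=7: 'o'=='o', l++,r--
l=2 r=6: 'n'=='n', l++,r--

l=3, r=5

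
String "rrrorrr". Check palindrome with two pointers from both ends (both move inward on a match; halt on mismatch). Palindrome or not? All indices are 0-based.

palindrome

l=0 r=6: 'r'=='r', l++,r--
l=1 r=5: 'r'=='r', l++,r--
l=2 r=4: 'r'=='r', l++,r--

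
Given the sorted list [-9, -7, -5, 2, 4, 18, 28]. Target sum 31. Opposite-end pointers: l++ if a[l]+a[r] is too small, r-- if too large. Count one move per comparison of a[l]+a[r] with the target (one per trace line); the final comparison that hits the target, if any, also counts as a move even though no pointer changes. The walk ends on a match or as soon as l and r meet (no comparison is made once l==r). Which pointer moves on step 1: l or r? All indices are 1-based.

l

l=1 r=7: -9+28=19 <31, l++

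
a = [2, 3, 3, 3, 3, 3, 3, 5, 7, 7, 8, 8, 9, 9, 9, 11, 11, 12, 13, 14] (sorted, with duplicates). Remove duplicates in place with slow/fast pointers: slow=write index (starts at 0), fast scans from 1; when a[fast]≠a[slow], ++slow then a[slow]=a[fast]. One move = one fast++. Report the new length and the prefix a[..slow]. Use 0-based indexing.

slow=0 fast=1: a[fast]=3≠a[slow]=2 write a[1]=3, slow++,fast++
slow=1 fast=2: a[fast]=3=a[slow] dup, fast++
slow=1 fast=3: a[fast]=3=a[slow] dup, fast++
slow=1 fast=4: a[fast]=3=a[slow] dup, fast++
slow=1 fast=5: a[fast]=3=a[slow] dup, fast++
slow=1 fast=6: a[fast]=3=a[slow] dup, fast++
slow=1 fast=7: a[fast]=5≠a[slow]=3 write a[2]=5, slow++,fast++
slow=2 fast=8: a[fast]=7≠a[slow]=5 write a[3]=7, slow++,fast++
slow=3 fast=9: a[fast]=7=a[slow] dup, fast++
slow=3 fast=10: a[fast]=8≠a[slow]=7 write a[4]=8, slow++,fast++
slow=4 fast=11: a[fast]=8=a[slow] dup, fast++
slow=4 fast=12: a[fast]=9≠a[slow]=8 write a[5]=9, slow++,fast++
slow=5 fast=13: a[fast]=9=a[slow] dup, fast++
slow=5 fast=14: a[fast]=9=a[slow] dup, fast++
slow=5 fast=15: a[fast]=11≠a[slow]=9 write a[6]=11, slow++,fast++
slow=6 fast=16: a[fast]=11=a[slow] dup, fast++
slow=6 fast=17: a[fast]=12≠a[slow]=11 write a[7]=12, slow++,fast++
slow=7 fast=18: a[fast]=13≠a[slow]=12 write a[8]=13, slow++,fast++
slow=8 fast=19: a[fast]=14≠a[slow]=13 write a[9]=14, slow++,fast++

length 10; prefix = [2, 3, 5, 7, 8, 9, 11, 12, 13, 14]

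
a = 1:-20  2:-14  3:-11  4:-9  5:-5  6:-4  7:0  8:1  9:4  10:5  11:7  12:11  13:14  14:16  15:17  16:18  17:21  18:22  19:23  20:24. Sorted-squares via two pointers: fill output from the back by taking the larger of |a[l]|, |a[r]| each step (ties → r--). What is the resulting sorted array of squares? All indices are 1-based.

[1,20] |-20|<=|24| out[20]=576 → r--
[1,19] |-20|<=|23| out[19]=529 → r--
[1,18] |-20|<=|22| out[18]=484 → r--
[1,17] |-20|<=|21| out[17]=441 → r--
[1,16] |-20|>|18| out[16]=400 → l++
[2,16] |-14|<=|18| out[15]=324 → r--
[2,15] |-14|<=|17| out[14]=289 → r--
[2,14] |-14|<=|16| out[13]=256 → r--
[2,13] |-14|<=|14| out[12]=196 → r--
[2,12] |-14|>|11| out[11]=196 → l++
[3,12] |-11|<=|11| out[10]=121 → r--
[3,11] |-11|>|7| out[9]=121 → l++
[4,11] |-9|>|7| out[8]=81 → l++
[5,11] |-5|<=|7| out[7]=49 → r--
[5,10] |-5|<=|5| out[6]=25 → r--
[5,9] |-5|>|4| out[5]=25 → l++
[6,9] |-4|<=|4| out[4]=16 → r--
[6,8] |-4|>|1| out[3]=16 → l++
[7,8] |0|<=|1| out[2]=1 → r--
[7,7] |0|<=|0| out[1]=0 → r--

[0, 1, 16, 16, 25, 25, 49, 81, 121, 121, 196, 196, 256, 289, 324, 400, 441, 484, 529, 576]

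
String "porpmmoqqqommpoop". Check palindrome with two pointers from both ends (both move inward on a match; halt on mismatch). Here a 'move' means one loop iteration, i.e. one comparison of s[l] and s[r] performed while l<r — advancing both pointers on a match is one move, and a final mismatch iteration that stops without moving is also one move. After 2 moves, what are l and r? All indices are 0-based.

l=0 r=16: 'p'=='p', l++,r--
l=1 r=15: 'o'=='o', l++,r--

l=2, r=14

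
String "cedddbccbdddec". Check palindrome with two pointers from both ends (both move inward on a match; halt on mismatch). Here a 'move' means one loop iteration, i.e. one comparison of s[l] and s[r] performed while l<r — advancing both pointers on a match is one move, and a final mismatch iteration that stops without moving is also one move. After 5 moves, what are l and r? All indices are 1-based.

l=1 r=14: 'c'=='c', l++,r--
l=2 r=13: 'e'=='e', l++,r--
l=3 r=12: 'd'=='d', l++,r--
l=4 r=11: 'd'=='d', l++,r--
l=5 r=10: 'd'=='d', l++,r--

l=6, r=9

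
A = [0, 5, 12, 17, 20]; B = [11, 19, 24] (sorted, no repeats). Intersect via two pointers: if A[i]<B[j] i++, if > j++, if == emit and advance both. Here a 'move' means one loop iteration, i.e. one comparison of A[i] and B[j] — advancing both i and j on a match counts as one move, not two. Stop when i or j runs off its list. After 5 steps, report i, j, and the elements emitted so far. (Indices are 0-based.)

[i=0,j=0] 0<11 → i++
[i=1,j=0] 5<11 → i++
[i=2,j=0] 12>11 → j++
[i=2,j=1] 12<19 → i++
[i=3,j=1] 17<19 → i++

i=4, j=1, emitted=[]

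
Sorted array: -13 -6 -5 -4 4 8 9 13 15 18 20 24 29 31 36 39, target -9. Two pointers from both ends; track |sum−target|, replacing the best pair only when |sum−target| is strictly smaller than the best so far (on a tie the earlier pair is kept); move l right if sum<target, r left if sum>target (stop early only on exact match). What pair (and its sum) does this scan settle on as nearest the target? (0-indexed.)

pair (-13, 4) with sum -9 (|Δ|=0)

l=0 r=15: -13+39=26 d=35 *, r--
l=0 r=14: -13+36=23 d=32 *, r--
l=0 r=13: -13+31=18 d=27 *, r--
l=0 r=12: -13+29=16 d=25 *, r--
l=0 r=11: -13+24=11 d=20 *, r--
l=0 r=10: -13+20=7 d=16 *, r--
l=0 r=9: -13+18=5 d=14 *, r--
l=0 r=8: -13+15=2 d=11 *, r--
l=0 r=7: -13+13=0 d=9 *, r--
l=0 r=6: -13+9=-4 d=5 *, r--
l=0 r=5: -13+8=-5 d=4 *, r--
l=0 r=4: -13+4=-9 d=0 *, stop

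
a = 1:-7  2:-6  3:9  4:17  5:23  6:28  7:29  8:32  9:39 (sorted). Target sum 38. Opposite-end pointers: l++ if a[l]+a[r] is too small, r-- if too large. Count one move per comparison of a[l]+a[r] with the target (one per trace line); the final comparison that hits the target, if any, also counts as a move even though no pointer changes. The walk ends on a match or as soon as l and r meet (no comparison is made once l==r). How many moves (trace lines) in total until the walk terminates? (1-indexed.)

5 moves

[1,9] -7+39=32 <38 → l++
[2,9] -6+39=33 <38 → l++
[3,9] 9+39=48 >38 → r--
[3,8] 9+32=41 >38 → r--
[3,7] 9+29=38 → found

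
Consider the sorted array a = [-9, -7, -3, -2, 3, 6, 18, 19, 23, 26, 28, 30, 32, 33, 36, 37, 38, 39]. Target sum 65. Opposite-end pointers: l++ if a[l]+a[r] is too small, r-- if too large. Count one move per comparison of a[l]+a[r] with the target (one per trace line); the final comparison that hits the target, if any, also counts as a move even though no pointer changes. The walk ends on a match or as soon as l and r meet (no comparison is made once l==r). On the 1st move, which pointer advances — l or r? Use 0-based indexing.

l

[0,17] -9+39=30 <65 → l++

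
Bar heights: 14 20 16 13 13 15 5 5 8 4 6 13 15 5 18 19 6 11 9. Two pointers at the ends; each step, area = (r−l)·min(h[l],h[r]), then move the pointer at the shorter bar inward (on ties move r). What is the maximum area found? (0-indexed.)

[0,18] min(14,9)*18=162 best=162 * → r--
[0,17] min(14,11)*17=187 best=187 * → r--
[0,16] min(14,6)*16=96 best=187 → r--
[0,15] min(14,19)*15=210 best=210 * → l++
[1,15] min(20,19)*14=266 best=266 * → r--
[1,14] min(20,18)*13=234 best=266 → r--
[1,13] min(20,5)*12=60 best=266 → r--
[1,12] min(20,15)*11=165 best=266 → r--
[1,11] min(20,13)*10=130 best=266 → r--
[1,10] min(20,6)*9=54 best=266 → r--
[1,9] min(20,4)*8=32 best=266 → r--
[1,8] min(20,8)*7=56 best=266 → r--
[1,7] min(20,5)*6=30 best=266 → r--
[1,6] min(20,5)*5=25 best=266 → r--
[1,5] min(20,15)*4=60 best=266 → r--
[1,4] min(20,13)*3=39 best=266 → r--
[1,3] min(20,13)*2=26 best=266 → r--
[1,2] min(20,16)*1=16 best=266 → r--

max area = 266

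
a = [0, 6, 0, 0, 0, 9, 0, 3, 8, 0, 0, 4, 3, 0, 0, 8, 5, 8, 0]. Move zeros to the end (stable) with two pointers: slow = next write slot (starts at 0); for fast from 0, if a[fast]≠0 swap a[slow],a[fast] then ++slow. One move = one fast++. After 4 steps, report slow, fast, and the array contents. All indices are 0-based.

slow=1, fast=4, a=[6, 0, 0, 0, 0, 9, 0, 3, 8, 0, 0, 4, 3, 0, 0, 8, 5, 8, 0]

(s=0,f=0) a[fast]=0 → fast++
(s=0,f=1) a[fast]=6≠0 swap→a[0]=6 → slow++,fast++
(s=1,f=2) a[fast]=0 → fast++
(s=1,f=3) a[fast]=0 → fast++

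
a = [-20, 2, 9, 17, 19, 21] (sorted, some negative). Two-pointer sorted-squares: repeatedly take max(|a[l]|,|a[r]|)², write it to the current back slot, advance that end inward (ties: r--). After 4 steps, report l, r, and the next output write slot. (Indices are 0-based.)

l=1, r=2, next write slot=1

l=0 r=5: |-20|<=|21| out[5]=441, r--
l=0 r=4: |-20|>|19| out[4]=400, l++
l=1 r=4: |2|<=|19| out[3]=361, r--
l=1 r=3: |2|<=|17| out[2]=289, r--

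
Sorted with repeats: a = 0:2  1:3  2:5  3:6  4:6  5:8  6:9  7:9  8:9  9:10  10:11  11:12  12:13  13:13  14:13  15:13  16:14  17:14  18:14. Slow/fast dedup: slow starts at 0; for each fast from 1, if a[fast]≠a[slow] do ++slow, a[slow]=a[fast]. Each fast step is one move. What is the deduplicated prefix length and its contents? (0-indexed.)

length 11; prefix = [2, 3, 5, 6, 8, 9, 10, 11, 12, 13, 14]

slow=0 fast=1: a[fast]=3≠a[slow]=2 write a[1]=3, slow++,fast++
slow=1 fast=2: a[fast]=5≠a[slow]=3 write a[2]=5, slow++,fast++
slow=2 fast=3: a[fast]=6≠a[slow]=5 write a[3]=6, slow++,fast++
slow=3 fast=4: a[fast]=6=a[slow] dup, fast++
slow=3 fast=5: a[fast]=8≠a[slow]=6 write a[4]=8, slow++,fast++
slow=4 fast=6: a[fast]=9≠a[slow]=8 write a[5]=9, slow++,fast++
slow=5 fast=7: a[fast]=9=a[slow] dup, fast++
slow=5 fast=8: a[fast]=9=a[slow] dup, fast++
slow=5 fast=9: a[fast]=10≠a[slow]=9 write a[6]=10, slow++,fast++
slow=6 fast=10: a[fast]=11≠a[slow]=10 write a[7]=11, slow++,fast++
slow=7 fast=11: a[fast]=12≠a[slow]=11 write a[8]=12, slow++,fast++
slow=8 fast=12: a[fast]=13≠a[slow]=12 write a[9]=13, slow++,fast++
slow=9 fast=13: a[fast]=13=a[slow] dup, fast++
slow=9 fast=14: a[fast]=13=a[slow] dup, fast++
slow=9 fast=15: a[fast]=13=a[slow] dup, fast++
slow=9 fast=16: a[fast]=14≠a[slow]=13 write a[10]=14, slow++,fast++
slow=10 fast=17: a[fast]=14=a[slow] dup, fast++
slow=10 fast=18: a[fast]=14=a[slow] dup, fast++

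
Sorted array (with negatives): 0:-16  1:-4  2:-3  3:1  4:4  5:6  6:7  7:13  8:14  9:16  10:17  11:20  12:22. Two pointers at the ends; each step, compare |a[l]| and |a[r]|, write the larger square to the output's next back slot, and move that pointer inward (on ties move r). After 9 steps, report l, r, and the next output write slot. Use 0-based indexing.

l=1, r=4, next write slot=3

l=0 r=12: |-16|<=|22| out[12]=484, r--
l=0 r=11: |-16|<=|20| out[11]=400, r--
l=0 r=10: |-16|<=|17| out[10]=289, r--
l=0 r=9: |-16|<=|16| out[9]=256, r--
l=0 r=8: |-16|>|14| out[8]=256, l++
l=1 r=8: |-4|<=|14| out[7]=196, r--
l=1 r=7: |-4|<=|13| out[6]=169, r--
l=1 r=6: |-4|<=|7| out[5]=49, r--
l=1 r=5: |-4|<=|6| out[4]=36, r--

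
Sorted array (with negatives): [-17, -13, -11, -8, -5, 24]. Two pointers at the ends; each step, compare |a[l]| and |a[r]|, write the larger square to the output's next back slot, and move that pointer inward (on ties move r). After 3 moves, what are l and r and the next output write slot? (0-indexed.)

l=0 r=5: |-17|<=|24| out[5]=576, r--
l=0 r=4: |-17|>|-5| out[4]=289, l++
l=1 r=4: |-13|>|-5| out[3]=169, l++

l=2, r=4, next write slot=2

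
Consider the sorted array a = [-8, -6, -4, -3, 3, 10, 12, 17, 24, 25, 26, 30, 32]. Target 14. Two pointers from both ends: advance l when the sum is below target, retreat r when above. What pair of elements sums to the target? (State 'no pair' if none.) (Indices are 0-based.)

(-3, 17)

[0,12] -8+32=24 >14 → r--
[0,11] -8+30=22 >14 → r--
[0,10] -8+26=18 >14 → r--
[0,9] -8+25=17 >14 → r--
[0,8] -8+24=16 >14 → r--
[0,7] -8+17=9 <14 → l++
[1,7] -6+17=11 <14 → l++
[2,7] -4+17=13 <14 → l++
[3,7] -3+17=14 → found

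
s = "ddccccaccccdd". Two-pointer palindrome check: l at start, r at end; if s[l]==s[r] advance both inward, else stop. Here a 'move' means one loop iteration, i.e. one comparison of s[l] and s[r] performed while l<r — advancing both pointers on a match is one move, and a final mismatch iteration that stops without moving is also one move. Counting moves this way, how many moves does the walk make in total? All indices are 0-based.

6 moves

l=0 r=12: 'd'=='d', l++,r--
l=1 r=11: 'd'=='d', l++,r--
l=2 r=10: 'c'=='c', l++,r--
l=3 r=9: 'c'=='c', l++,r--
l=4 r=8: 'c'=='c', l++,r--
l=5 r=7: 'c'=='c', l++,r--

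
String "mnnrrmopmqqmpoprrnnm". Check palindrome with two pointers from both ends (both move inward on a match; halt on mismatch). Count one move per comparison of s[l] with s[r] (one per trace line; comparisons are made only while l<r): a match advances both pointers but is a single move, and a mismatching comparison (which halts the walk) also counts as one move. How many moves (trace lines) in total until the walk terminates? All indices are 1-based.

6 moves

l=1 r=20: 'm'=='m', l++,r--
l=2 r=19: 'n'=='n', l++,r--
l=3 r=18: 'n'=='n', l++,r--
l=4 r=17: 'r'=='r', l++,r--
l=5 r=16: 'r'=='r', l++,r--
l=6 r=15: 'm'!='p', stop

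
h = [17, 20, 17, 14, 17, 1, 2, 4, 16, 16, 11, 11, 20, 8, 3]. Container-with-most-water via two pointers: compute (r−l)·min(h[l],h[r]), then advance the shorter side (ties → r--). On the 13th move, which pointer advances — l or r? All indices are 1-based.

r

[1,15] min(17,3)*14=42 best=42 * → r--
[1,14] min(17,8)*13=104 best=104 * → r--
[1,13] min(17,20)*12=204 best=204 * → l++
[2,13] min(20,20)*11=220 best=220 * → r--
[2,12] min(20,11)*10=110 best=220 → r--
[2,11] min(20,11)*9=99 best=220 → r--
[2,10] min(20,16)*8=128 best=220 → r--
[2,9] min(20,16)*7=112 best=220 → r--
[2,8] min(20,4)*6=24 best=220 → r--
[2,7] min(20,2)*5=10 best=220 → r--
[2,6] min(20,1)*4=4 best=220 → r--
[2,5] min(20,17)*3=51 best=220 → r--
[2,4] min(20,14)*2=28 best=220 → r--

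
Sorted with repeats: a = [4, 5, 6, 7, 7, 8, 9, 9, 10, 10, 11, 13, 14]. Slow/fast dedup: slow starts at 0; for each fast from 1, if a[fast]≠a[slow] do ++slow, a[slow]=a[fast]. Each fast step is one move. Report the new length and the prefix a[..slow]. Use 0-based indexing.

(s=0,f=1) a[fast]=5≠a[slow]=4 write a[1]=5 → slow++,fast++
(s=1,f=2) a[fast]=6≠a[slow]=5 write a[2]=6 → slow++,fast++
(s=2,f=3) a[fast]=7≠a[slow]=6 write a[3]=7 → slow++,fast++
(s=3,f=4) a[fast]=7=a[slow] dup → fast++
(s=3,f=5) a[fast]=8≠a[slow]=7 write a[4]=8 → slow++,fast++
(s=4,f=6) a[fast]=9≠a[slow]=8 write a[5]=9 → slow++,fast++
(s=5,f=7) a[fast]=9=a[slow] dup → fast++
(s=5,f=8) a[fast]=10≠a[slow]=9 write a[6]=10 → slow++,fast++
(s=6,f=9) a[fast]=10=a[slow] dup → fast++
(s=6,f=10) a[fast]=11≠a[slow]=10 write a[7]=11 → slow++,fast++
(s=7,f=11) a[fast]=13≠a[slow]=11 write a[8]=13 → slow++,fast++
(s=8,f=12) a[fast]=14≠a[slow]=13 write a[9]=14 → slow++,fast++

length 10; prefix = [4, 5, 6, 7, 8, 9, 10, 11, 13, 14]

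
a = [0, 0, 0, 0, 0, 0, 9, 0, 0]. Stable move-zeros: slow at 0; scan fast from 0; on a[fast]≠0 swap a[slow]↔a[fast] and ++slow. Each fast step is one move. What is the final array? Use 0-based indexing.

slow=0 fast=0: a[fast]=0, fast++
slow=0 fast=1: a[fast]=0, fast++
slow=0 fast=2: a[fast]=0, fast++
slow=0 fast=3: a[fast]=0, fast++
slow=0 fast=4: a[fast]=0, fast++
slow=0 fast=5: a[fast]=0, fast++
slow=0 fast=6: a[fast]=9≠0 swap→a[0]=9, slow++,fast++
slow=1 fast=7: a[fast]=0, fast++
slow=1 fast=8: a[fast]=0, fast++

[9, 0, 0, 0, 0, 0, 0, 0, 0]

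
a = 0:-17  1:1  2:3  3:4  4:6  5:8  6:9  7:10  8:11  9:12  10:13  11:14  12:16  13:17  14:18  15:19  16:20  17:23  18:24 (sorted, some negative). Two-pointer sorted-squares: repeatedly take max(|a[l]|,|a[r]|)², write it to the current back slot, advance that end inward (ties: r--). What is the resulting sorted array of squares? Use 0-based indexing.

[1, 9, 16, 36, 64, 81, 100, 121, 144, 169, 196, 256, 289, 289, 324, 361, 400, 529, 576]

l=0 r=18: |-17|<=|24| out[18]=576, r--
l=0 r=17: |-17|<=|23| out[17]=529, r--
l=0 r=16: |-17|<=|20| out[16]=400, r--
l=0 r=15: |-17|<=|19| out[15]=361, r--
l=0 r=14: |-17|<=|18| out[14]=324, r--
l=0 r=13: |-17|<=|17| out[13]=289, r--
l=0 r=12: |-17|>|16| out[12]=289, l++
l=1 r=12: |1|<=|16| out[11]=256, r--
l=1 r=11: |1|<=|14| out[10]=196, r--
l=1 r=10: |1|<=|13| out[9]=169, r--
l=1 r=9: |1|<=|12| out[8]=144, r--
l=1 r=8: |1|<=|11| out[7]=121, r--
l=1 r=7: |1|<=|10| out[6]=100, r--
l=1 r=6: |1|<=|9| out[5]=81, r--
l=1 r=5: |1|<=|8| out[4]=64, r--
l=1 r=4: |1|<=|6| out[3]=36, r--
l=1 r=3: |1|<=|4| out[2]=16, r--
l=1 r=2: |1|<=|3| out[1]=9, r--
l=1 r=1: |1|<=|1| out[0]=1, r--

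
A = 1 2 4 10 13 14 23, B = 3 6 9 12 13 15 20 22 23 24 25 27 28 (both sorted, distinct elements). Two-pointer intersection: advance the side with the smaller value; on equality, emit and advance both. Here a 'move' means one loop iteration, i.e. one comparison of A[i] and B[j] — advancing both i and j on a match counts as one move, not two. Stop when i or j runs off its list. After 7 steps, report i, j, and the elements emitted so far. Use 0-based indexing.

[i=0,j=0] 1<3 → i++
[i=1,j=0] 2<3 → i++
[i=2,j=0] 4>3 → j++
[i=2,j=1] 4<6 → i++
[i=3,j=1] 10>6 → j++
[i=3,j=2] 10>9 → j++
[i=3,j=3] 10<12 → i++

i=4, j=3, emitted=[]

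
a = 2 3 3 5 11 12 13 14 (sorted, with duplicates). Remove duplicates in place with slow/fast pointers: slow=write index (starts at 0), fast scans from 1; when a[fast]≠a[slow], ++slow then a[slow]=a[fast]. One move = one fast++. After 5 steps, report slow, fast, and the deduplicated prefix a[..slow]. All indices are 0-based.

slow=4, fast=6, prefix=[2, 3, 5, 11, 12]

(s=0,f=1) a[fast]=3≠a[slow]=2 write a[1]=3 → slow++,fast++
(s=1,f=2) a[fast]=3=a[slow] dup → fast++
(s=1,f=3) a[fast]=5≠a[slow]=3 write a[2]=5 → slow++,fast++
(s=2,f=4) a[fast]=11≠a[slow]=5 write a[3]=11 → slow++,fast++
(s=3,f=5) a[fast]=12≠a[slow]=11 write a[4]=12 → slow++,fast++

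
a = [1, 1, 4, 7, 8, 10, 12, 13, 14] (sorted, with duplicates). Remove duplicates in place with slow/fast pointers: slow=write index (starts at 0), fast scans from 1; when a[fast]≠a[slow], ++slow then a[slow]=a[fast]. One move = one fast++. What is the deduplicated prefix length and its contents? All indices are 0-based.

length 8; prefix = [1, 4, 7, 8, 10, 12, 13, 14]

slow=0 fast=1: a[fast]=1=a[slow] dup, fast++
slow=0 fast=2: a[fast]=4≠a[slow]=1 write a[1]=4, slow++,fast++
slow=1 fast=3: a[fast]=7≠a[slow]=4 write a[2]=7, slow++,fast++
slow=2 fast=4: a[fast]=8≠a[slow]=7 write a[3]=8, slow++,fast++
slow=3 fast=5: a[fast]=10≠a[slow]=8 write a[4]=10, slow++,fast++
slow=4 fast=6: a[fast]=12≠a[slow]=10 write a[5]=12, slow++,fast++
slow=5 fast=7: a[fast]=13≠a[slow]=12 write a[6]=13, slow++,fast++
slow=6 fast=8: a[fast]=14≠a[slow]=13 write a[7]=14, slow++,fast++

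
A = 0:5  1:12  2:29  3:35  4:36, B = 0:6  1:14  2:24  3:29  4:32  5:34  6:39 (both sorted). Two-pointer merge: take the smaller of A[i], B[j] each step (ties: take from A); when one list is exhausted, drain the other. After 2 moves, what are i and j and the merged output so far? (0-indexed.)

i=1, j=1, merged so far=[5, 6]

i=0 j=0: A[i]=5<=B[j]=6 take 5, i++
i=1 j=0: A[i]=12>B[j]=6 take 6, j++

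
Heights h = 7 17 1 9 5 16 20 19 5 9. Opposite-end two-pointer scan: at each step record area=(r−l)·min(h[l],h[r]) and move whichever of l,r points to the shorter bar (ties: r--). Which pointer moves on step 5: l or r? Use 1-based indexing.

[1,10] min(7,9)*9=63 best=63 * → l++
[2,10] min(17,9)*8=72 best=72 * → r--
[2,9] min(17,5)*7=35 best=72 → r--
[2,8] min(17,19)*6=102 best=102 * → l++
[3,8] min(1,19)*5=5 best=102 → l++

l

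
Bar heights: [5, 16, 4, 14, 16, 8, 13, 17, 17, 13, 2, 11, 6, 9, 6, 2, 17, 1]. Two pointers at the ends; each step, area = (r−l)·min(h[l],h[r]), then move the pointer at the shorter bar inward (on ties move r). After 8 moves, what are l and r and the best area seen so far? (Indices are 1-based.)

l=8, r=17, best area=240

[1,18] min(5,1)*17=17 best=17 * → r--
[1,17] min(5,17)*16=80 best=80 * → l++
[2,17] min(16,17)*15=240 best=240 * → l++
[3,17] min(4,17)*14=56 best=240 → l++
[4,17] min(14,17)*13=182 best=240 → l++
[5,17] min(16,17)*12=192 best=240 → l++
[6,17] min(8,17)*11=88 best=240 → l++
[7,17] min(13,17)*10=130 best=240 → l++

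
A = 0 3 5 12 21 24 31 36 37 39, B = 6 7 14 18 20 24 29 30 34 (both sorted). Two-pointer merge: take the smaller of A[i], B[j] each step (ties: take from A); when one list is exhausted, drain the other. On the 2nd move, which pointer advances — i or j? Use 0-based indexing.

i

i=0 j=0: A[i]=0<=B[j]=6 take 0, i++
i=1 j=0: A[i]=3<=B[j]=6 take 3, i++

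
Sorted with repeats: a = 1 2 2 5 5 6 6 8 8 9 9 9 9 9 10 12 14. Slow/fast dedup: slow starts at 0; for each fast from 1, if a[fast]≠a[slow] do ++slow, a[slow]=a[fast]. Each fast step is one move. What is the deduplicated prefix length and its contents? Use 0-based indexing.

(s=0,f=1) a[fast]=2≠a[slow]=1 write a[1]=2 → slow++,fast++
(s=1,f=2) a[fast]=2=a[slow] dup → fast++
(s=1,f=3) a[fast]=5≠a[slow]=2 write a[2]=5 → slow++,fast++
(s=2,f=4) a[fast]=5=a[slow] dup → fast++
(s=2,f=5) a[fast]=6≠a[slow]=5 write a[3]=6 → slow++,fast++
(s=3,f=6) a[fast]=6=a[slow] dup → fast++
(s=3,f=7) a[fast]=8≠a[slow]=6 write a[4]=8 → slow++,fast++
(s=4,f=8) a[fast]=8=a[slow] dup → fast++
(s=4,f=9) a[fast]=9≠a[slow]=8 write a[5]=9 → slow++,fast++
(s=5,f=10) a[fast]=9=a[slow] dup → fast++
(s=5,f=11) a[fast]=9=a[slow] dup → fast++
(s=5,f=12) a[fast]=9=a[slow] dup → fast++
(s=5,f=13) a[fast]=9=a[slow] dup → fast++
(s=5,f=14) a[fast]=10≠a[slow]=9 write a[6]=10 → slow++,fast++
(s=6,f=15) a[fast]=12≠a[slow]=10 write a[7]=12 → slow++,fast++
(s=7,f=16) a[fast]=14≠a[slow]=12 write a[8]=14 → slow++,fast++

length 9; prefix = [1, 2, 5, 6, 8, 9, 10, 12, 14]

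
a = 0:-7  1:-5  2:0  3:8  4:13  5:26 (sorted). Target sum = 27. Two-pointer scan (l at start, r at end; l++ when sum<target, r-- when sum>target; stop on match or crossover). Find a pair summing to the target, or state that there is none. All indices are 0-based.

no pair

l=0 r=5: -7+26=19 <27, l++
l=1 r=5: -5+26=21 <27, l++
l=2 r=5: 0+26=26 <27, l++
l=3 r=5: 8+26=34 >27, r--
l=3 r=4: 8+13=21 <27, l++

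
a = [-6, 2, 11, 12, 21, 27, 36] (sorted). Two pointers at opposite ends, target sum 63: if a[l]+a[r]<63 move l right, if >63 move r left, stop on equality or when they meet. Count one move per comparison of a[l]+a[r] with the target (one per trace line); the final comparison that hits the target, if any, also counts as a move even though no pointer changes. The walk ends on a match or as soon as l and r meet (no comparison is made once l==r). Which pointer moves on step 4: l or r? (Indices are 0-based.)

[0,6] -6+36=30 <63 → l++
[1,6] 2+36=38 <63 → l++
[2,6] 11+36=47 <63 → l++
[3,6] 12+36=48 <63 → l++

l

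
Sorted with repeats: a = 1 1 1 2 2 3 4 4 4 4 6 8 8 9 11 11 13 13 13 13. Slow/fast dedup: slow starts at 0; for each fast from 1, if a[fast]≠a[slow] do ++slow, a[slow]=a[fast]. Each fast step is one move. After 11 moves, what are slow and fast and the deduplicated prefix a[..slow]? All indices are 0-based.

slow=5, fast=12, prefix=[1, 2, 3, 4, 6, 8]

(s=0,f=1) a[fast]=1=a[slow] dup → fast++
(s=0,f=2) a[fast]=1=a[slow] dup → fast++
(s=0,f=3) a[fast]=2≠a[slow]=1 write a[1]=2 → slow++,fast++
(s=1,f=4) a[fast]=2=a[slow] dup → fast++
(s=1,f=5) a[fast]=3≠a[slow]=2 write a[2]=3 → slow++,fast++
(s=2,f=6) a[fast]=4≠a[slow]=3 write a[3]=4 → slow++,fast++
(s=3,f=7) a[fast]=4=a[slow] dup → fast++
(s=3,f=8) a[fast]=4=a[slow] dup → fast++
(s=3,f=9) a[fast]=4=a[slow] dup → fast++
(s=3,f=10) a[fast]=6≠a[slow]=4 write a[4]=6 → slow++,fast++
(s=4,f=11) a[fast]=8≠a[slow]=6 write a[5]=8 → slow++,fast++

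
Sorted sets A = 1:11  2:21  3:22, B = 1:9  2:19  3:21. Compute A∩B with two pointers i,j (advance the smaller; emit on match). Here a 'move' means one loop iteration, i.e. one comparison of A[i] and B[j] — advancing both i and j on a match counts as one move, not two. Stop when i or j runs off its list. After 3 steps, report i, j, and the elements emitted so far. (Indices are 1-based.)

i=2, j=3, emitted=[]

i=1 j=1: 11>9, j++
i=1 j=2: 11<19, i++
i=2 j=2: 21>19, j++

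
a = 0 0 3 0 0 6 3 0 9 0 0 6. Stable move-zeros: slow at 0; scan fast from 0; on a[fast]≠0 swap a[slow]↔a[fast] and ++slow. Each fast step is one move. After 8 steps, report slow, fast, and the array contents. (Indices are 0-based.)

slow=3, fast=8, a=[3, 6, 3, 0, 0, 0, 0, 0, 9, 0, 0, 6]

(s=0,f=0) a[fast]=0 → fast++
(s=0,f=1) a[fast]=0 → fast++
(s=0,f=2) a[fast]=3≠0 swap→a[0]=3 → slow++,fast++
(s=1,f=3) a[fast]=0 → fast++
(s=1,f=4) a[fast]=0 → fast++
(s=1,f=5) a[fast]=6≠0 swap→a[1]=6 → slow++,fast++
(s=2,f=6) a[fast]=3≠0 swap→a[2]=3 → slow++,fast++
(s=3,f=7) a[fast]=0 → fast++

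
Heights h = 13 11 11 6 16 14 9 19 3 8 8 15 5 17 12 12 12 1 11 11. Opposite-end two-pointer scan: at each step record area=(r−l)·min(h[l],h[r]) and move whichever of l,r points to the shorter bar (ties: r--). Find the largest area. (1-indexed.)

max area = 209

l=1 r=20: min(13,11)*19=209 best=209 *, r--
l=1 r=19: min(13,11)*18=198 best=209, r--
l=1 r=18: min(13,1)*17=17 best=209, r--
l=1 r=17: min(13,12)*16=192 best=209, r--
l=1 r=16: min(13,12)*15=180 best=209, r--
l=1 r=15: min(13,12)*14=168 best=209, r--
l=1 r=14: min(13,17)*13=169 best=209, l++
l=2 r=14: min(11,17)*12=132 best=209, l++
l=3 r=14: min(11,17)*11=121 best=209, l++
l=4 r=14: min(6,17)*10=60 best=209, l++
l=5 r=14: min(16,17)*9=144 best=209, l++
l=6 r=14: min(14,17)*8=112 best=209, l++
l=7 r=14: min(9,17)*7=63 best=209, l++
l=8 r=14: min(19,17)*6=102 best=209, r--
l=8 r=13: min(19,5)*5=25 best=209, r--
l=8 r=12: min(19,15)*4=60 best=209, r--
l=8 r=11: min(19,8)*3=24 best=209, r--
l=8 r=10: min(19,8)*2=16 best=209, r--
l=8 r=9: min(19,3)*1=3 best=209, r--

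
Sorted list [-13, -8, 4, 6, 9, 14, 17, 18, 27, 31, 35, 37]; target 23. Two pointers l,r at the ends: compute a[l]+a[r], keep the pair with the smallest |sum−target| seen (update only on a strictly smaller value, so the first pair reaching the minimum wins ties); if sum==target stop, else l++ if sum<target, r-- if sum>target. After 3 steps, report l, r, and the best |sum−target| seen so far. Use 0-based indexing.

l=1, r=9, best |Δ|=1

[0,11] -13+37=24 d=1 * → r--
[0,10] -13+35=22 d=1 → l++
[1,10] -8+35=27 d=4 → r--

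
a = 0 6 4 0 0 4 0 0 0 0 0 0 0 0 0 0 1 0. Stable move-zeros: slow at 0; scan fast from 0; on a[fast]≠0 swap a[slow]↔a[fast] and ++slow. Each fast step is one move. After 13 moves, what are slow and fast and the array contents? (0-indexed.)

(s=0,f=0) a[fast]=0 → fast++
(s=0,f=1) a[fast]=6≠0 swap→a[0]=6 → slow++,fast++
(s=1,f=2) a[fast]=4≠0 swap→a[1]=4 → slow++,fast++
(s=2,f=3) a[fast]=0 → fast++
(s=2,f=4) a[fast]=0 → fast++
(s=2,f=5) a[fast]=4≠0 swap→a[2]=4 → slow++,fast++
(s=3,f=6) a[fast]=0 → fast++
(s=3,f=7) a[fast]=0 → fast++
(s=3,f=8) a[fast]=0 → fast++
(s=3,f=9) a[fast]=0 → fast++
(s=3,f=10) a[fast]=0 → fast++
(s=3,f=11) a[fast]=0 → fast++
(s=3,f=12) a[fast]=0 → fast++

slow=3, fast=13, a=[6, 4, 4, 0, 0, 0, 0, 0, 0, 0, 0, 0, 0, 0, 0, 0, 1, 0]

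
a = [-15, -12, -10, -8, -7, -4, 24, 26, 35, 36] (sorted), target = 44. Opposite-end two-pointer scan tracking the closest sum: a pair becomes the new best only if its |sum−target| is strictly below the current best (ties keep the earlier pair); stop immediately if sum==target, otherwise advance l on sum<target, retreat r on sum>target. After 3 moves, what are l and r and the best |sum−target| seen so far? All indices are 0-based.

l=3, r=9, best |Δ|=18

l=0 r=9: -15+36=21 d=23 *, l++
l=1 r=9: -12+36=24 d=20 *, l++
l=2 r=9: -10+36=26 d=18 *, l++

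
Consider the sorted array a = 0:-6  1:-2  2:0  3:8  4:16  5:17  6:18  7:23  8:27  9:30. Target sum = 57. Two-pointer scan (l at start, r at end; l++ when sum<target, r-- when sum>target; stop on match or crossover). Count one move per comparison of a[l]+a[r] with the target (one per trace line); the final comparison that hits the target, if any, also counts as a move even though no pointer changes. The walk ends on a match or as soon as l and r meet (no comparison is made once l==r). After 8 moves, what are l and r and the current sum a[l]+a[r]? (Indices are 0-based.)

l=0 r=9: -6+30=24 <57, l++
l=1 r=9: -2+30=28 <57, l++
l=2 r=9: 0+30=30 <57, l++
l=3 r=9: 8+30=38 <57, l++
l=4 r=9: 16+30=46 <57, l++
l=5 r=9: 17+30=47 <57, l++
l=6 r=9: 18+30=48 <57, l++
l=7 r=9: 23+30=53 <57, l++

l=8, r=9, sum=57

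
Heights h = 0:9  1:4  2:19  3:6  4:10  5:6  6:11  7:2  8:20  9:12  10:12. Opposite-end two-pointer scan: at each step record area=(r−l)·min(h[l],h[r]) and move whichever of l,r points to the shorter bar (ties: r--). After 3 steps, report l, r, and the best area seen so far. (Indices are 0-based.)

[0,10] min(9,12)*10=90 best=90 * → l++
[1,10] min(4,12)*9=36 best=90 → l++
[2,10] min(19,12)*8=96 best=96 * → r--

l=2, r=9, best area=96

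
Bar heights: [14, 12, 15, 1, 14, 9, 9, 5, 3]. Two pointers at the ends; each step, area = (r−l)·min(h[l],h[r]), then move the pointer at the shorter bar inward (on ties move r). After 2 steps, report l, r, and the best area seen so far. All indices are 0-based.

[0,8] min(14,3)*8=24 best=24 * → r--
[0,7] min(14,5)*7=35 best=35 * → r--

l=0, r=6, best area=35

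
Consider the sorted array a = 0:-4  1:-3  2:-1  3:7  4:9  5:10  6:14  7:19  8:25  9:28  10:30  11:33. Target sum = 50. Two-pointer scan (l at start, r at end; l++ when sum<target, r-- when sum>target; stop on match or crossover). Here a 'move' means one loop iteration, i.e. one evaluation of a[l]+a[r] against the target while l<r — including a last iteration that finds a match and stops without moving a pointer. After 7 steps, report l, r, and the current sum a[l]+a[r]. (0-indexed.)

l=7, r=11, sum=52

l=0 r=11: -4+33=29 <50, l++
l=1 r=11: -3+33=30 <50, l++
l=2 r=11: -1+33=32 <50, l++
l=3 r=11: 7+33=40 <50, l++
l=4 r=11: 9+33=42 <50, l++
l=5 r=11: 10+33=43 <50, l++
l=6 r=11: 14+33=47 <50, l++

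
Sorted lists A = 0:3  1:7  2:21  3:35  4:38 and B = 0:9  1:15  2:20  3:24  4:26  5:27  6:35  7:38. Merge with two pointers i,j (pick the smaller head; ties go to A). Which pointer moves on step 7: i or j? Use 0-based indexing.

[i=0,j=0] A[i]=3<=B[j]=9 take 3 → i++
[i=1,j=0] A[i]=7<=B[j]=9 take 7 → i++
[i=2,j=0] A[i]=21>B[j]=9 take 9 → j++
[i=2,j=1] A[i]=21>B[j]=15 take 15 → j++
[i=2,j=2] A[i]=21>B[j]=20 take 20 → j++
[i=2,j=3] A[i]=21<=B[j]=24 take 21 → i++
[i=3,j=3] A[i]=35>B[j]=24 take 24 → j++

j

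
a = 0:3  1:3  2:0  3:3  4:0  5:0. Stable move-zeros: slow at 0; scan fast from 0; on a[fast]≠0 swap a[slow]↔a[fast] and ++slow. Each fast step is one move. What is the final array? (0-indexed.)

(s=0,f=0) a[fast]=3≠0 swap→a[0]=3 → slow++,fast++
(s=1,f=1) a[fast]=3≠0 swap→a[1]=3 → slow++,fast++
(s=2,f=2) a[fast]=0 → fast++
(s=2,f=3) a[fast]=3≠0 swap→a[2]=3 → slow++,fast++
(s=3,f=4) a[fast]=0 → fast++
(s=3,f=5) a[fast]=0 → fast++

[3, 3, 3, 0, 0, 0]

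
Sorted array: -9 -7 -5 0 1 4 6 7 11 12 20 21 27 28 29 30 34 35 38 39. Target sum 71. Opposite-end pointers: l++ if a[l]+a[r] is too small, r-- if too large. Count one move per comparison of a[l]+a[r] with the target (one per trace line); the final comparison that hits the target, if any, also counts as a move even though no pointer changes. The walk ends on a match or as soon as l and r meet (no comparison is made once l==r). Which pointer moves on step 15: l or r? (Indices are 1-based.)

l

[1,20] -9+39=30 <71 → l++
[2,20] -7+39=32 <71 → l++
[3,20] -5+39=34 <71 → l++
[4,20] 0+39=39 <71 → l++
[5,20] 1+39=40 <71 → l++
[6,20] 4+39=43 <71 → l++
[7,20] 6+39=45 <71 → l++
[8,20] 7+39=46 <71 → l++
[9,20] 11+39=50 <71 → l++
[10,20] 12+39=51 <71 → l++
[11,20] 20+39=59 <71 → l++
[12,20] 21+39=60 <71 → l++
[13,20] 27+39=66 <71 → l++
[14,20] 28+39=67 <71 → l++
[15,20] 29+39=68 <71 → l++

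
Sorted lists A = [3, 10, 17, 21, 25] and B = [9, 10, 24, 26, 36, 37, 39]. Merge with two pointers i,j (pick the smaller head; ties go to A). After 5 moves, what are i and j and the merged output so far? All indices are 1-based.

i=4, j=3, merged so far=[3, 9, 10, 10, 17]

i=1 j=1: A[i]=3<=B[j]=9 take 3, i++
i=2 j=1: A[i]=10>B[j]=9 take 9, j++
i=2 j=2: A[i]=10<=B[j]=10 take 10, i++
i=3 j=2: A[i]=17>B[j]=10 take 10, j++
i=3 j=3: A[i]=17<=B[j]=24 take 17, i++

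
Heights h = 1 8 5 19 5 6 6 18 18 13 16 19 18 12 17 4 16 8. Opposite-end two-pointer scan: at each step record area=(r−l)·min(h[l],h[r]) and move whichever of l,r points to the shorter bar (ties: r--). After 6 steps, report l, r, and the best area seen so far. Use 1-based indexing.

l=1 r=18: min(1,8)*17=17 best=17 *, l++
l=2 r=18: min(8,8)*16=128 best=128 *, r--
l=2 r=17: min(8,16)*15=120 best=128, l++
l=3 r=17: min(5,16)*14=70 best=128, l++
l=4 r=17: min(19,16)*13=208 best=208 *, r--
l=4 r=16: min(19,4)*12=48 best=208, r--

l=4, r=15, best area=208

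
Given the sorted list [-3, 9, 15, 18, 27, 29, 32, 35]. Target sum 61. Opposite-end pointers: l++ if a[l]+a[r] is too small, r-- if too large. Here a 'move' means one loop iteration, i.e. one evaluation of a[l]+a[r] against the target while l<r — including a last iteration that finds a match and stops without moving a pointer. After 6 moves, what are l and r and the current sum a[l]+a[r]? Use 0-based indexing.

l=5, r=6, sum=61

[0,7] -3+35=32 <61 → l++
[1,7] 9+35=44 <61 → l++
[2,7] 15+35=50 <61 → l++
[3,7] 18+35=53 <61 → l++
[4,7] 27+35=62 >61 → r--
[4,6] 27+32=59 <61 → l++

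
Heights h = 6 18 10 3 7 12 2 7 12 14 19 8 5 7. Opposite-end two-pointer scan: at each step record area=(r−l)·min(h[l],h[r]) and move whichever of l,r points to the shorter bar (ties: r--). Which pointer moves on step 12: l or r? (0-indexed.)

[0,13] min(6,7)*13=78 best=78 * → l++
[1,13] min(18,7)*12=84 best=84 * → r--
[1,12] min(18,5)*11=55 best=84 → r--
[1,11] min(18,8)*10=80 best=84 → r--
[1,10] min(18,19)*9=162 best=162 * → l++
[2,10] min(10,19)*8=80 best=162 → l++
[3,10] min(3,19)*7=21 best=162 → l++
[4,10] min(7,19)*6=42 best=162 → l++
[5,10] min(12,19)*5=60 best=162 → l++
[6,10] min(2,19)*4=8 best=162 → l++
[7,10] min(7,19)*3=21 best=162 → l++
[8,10] min(12,19)*2=24 best=162 → l++

l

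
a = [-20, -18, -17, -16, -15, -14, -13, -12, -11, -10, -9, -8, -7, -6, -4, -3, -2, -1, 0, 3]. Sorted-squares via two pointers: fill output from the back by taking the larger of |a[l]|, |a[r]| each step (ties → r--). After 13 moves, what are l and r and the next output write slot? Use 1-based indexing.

[1,20] |-20|>|3| out[20]=400 → l++
[2,20] |-18|>|3| out[19]=324 → l++
[3,20] |-17|>|3| out[18]=289 → l++
[4,20] |-16|>|3| out[17]=256 → l++
[5,20] |-15|>|3| out[16]=225 → l++
[6,20] |-14|>|3| out[15]=196 → l++
[7,20] |-13|>|3| out[14]=169 → l++
[8,20] |-12|>|3| out[13]=144 → l++
[9,20] |-11|>|3| out[12]=121 → l++
[10,20] |-10|>|3| out[11]=100 → l++
[11,20] |-9|>|3| out[10]=81 → l++
[12,20] |-8|>|3| out[9]=64 → l++
[13,20] |-7|>|3| out[8]=49 → l++

l=14, r=20, next write slot=7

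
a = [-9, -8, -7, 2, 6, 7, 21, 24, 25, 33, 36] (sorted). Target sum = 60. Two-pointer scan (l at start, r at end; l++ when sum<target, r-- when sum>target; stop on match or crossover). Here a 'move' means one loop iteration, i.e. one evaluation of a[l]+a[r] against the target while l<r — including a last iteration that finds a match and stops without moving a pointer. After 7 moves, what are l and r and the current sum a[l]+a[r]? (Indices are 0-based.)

[0,10] -9+36=27 <60 → l++
[1,10] -8+36=28 <60 → l++
[2,10] -7+36=29 <60 → l++
[3,10] 2+36=38 <60 → l++
[4,10] 6+36=42 <60 → l++
[5,10] 7+36=43 <60 → l++
[6,10] 21+36=57 <60 → l++

l=7, r=10, sum=60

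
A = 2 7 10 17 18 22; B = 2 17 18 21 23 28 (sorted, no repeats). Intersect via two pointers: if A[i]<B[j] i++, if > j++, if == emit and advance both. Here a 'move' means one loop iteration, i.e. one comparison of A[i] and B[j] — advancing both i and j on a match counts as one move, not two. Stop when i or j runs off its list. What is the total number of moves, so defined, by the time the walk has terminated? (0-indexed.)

7 moves

i=0 j=0: 2==2 emit, i++,j++
i=1 j=1: 7<17, i++
i=2 j=1: 10<17, i++
i=3 j=1: 17==17 emit, i++,j++
i=4 j=2: 18==18 emit, i++,j++
i=5 j=3: 22>21, j++
i=5 j=4: 22<23, i++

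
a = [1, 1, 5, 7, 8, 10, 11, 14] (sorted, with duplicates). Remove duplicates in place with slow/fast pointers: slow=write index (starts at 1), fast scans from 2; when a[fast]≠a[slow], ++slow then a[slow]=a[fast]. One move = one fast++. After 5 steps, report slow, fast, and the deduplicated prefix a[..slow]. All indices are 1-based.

slow=5, fast=7, prefix=[1, 5, 7, 8, 10]

slow=1 fast=2: a[fast]=1=a[slow] dup, fast++
slow=1 fast=3: a[fast]=5≠a[slow]=1 write a[2]=5, slow++,fast++
slow=2 fast=4: a[fast]=7≠a[slow]=5 write a[3]=7, slow++,fast++
slow=3 fast=5: a[fast]=8≠a[slow]=7 write a[4]=8, slow++,fast++
slow=4 fast=6: a[fast]=10≠a[slow]=8 write a[5]=10, slow++,fast++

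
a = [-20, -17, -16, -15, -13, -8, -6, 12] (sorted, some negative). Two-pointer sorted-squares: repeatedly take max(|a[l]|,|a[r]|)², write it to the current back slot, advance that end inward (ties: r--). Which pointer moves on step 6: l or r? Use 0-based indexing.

l=0 r=7: |-20|>|12| out[7]=400, l++
l=1 r=7: |-17|>|12| out[6]=289, l++
l=2 r=7: |-16|>|12| out[5]=256, l++
l=3 r=7: |-15|>|12| out[4]=225, l++
l=4 r=7: |-13|>|12| out[3]=169, l++
l=5 r=7: |-8|<=|12| out[2]=144, r--

r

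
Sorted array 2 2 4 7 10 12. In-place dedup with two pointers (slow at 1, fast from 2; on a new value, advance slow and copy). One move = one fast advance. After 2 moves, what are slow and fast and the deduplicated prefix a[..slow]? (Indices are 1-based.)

(s=1,f=2) a[fast]=2=a[slow] dup → fast++
(s=1,f=3) a[fast]=4≠a[slow]=2 write a[2]=4 → slow++,fast++

slow=2, fast=4, prefix=[2, 4]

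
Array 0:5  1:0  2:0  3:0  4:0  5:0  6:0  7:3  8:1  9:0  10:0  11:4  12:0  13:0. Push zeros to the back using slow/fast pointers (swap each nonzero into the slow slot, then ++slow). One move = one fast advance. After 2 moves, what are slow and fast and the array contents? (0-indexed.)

slow=1, fast=2, a=[5, 0, 0, 0, 0, 0, 0, 3, 1, 0, 0, 4, 0, 0]

slow=0 fast=0: a[fast]=5≠0 swap→a[0]=5, slow++,fast++
slow=1 fast=1: a[fast]=0, fast++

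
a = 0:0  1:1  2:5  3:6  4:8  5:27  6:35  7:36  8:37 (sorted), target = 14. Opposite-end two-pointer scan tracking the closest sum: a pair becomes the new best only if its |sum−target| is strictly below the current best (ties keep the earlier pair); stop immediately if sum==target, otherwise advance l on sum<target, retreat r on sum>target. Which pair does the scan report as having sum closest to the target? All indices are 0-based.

pair (6, 8) with sum 14 (|Δ|=0)

l=0 r=8: 0+37=37 d=23 *, r--
l=0 r=7: 0+36=36 d=22 *, r--
l=0 r=6: 0+35=35 d=21 *, r--
l=0 r=5: 0+27=27 d=13 *, r--
l=0 r=4: 0+8=8 d=6 *, l++
l=1 r=4: 1+8=9 d=5 *, l++
l=2 r=4: 5+8=13 d=1 *, l++
l=3 r=4: 6+8=14 d=0 *, stop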